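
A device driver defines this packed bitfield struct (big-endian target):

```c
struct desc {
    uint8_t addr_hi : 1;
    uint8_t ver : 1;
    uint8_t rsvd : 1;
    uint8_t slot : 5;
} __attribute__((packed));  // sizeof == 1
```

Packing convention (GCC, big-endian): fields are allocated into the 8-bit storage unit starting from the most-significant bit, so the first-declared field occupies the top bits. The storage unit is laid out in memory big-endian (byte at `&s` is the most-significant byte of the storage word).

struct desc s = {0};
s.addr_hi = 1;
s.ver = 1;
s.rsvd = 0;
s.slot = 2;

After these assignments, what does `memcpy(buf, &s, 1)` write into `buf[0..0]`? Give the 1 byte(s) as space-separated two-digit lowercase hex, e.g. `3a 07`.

addr_hi:1 = 1 → 0x1 << 7 → word 0x80
ver:1 = 1 → 0x1 << 6 → word 0xc0
rsvd:1 = 0 → 0x0 << 5 → word 0xc0
slot:5 = 2 → 0x2 << 0 → word 0xc2
word = 0xc2 → big-endian bytes:
  [0]=0xc2

c2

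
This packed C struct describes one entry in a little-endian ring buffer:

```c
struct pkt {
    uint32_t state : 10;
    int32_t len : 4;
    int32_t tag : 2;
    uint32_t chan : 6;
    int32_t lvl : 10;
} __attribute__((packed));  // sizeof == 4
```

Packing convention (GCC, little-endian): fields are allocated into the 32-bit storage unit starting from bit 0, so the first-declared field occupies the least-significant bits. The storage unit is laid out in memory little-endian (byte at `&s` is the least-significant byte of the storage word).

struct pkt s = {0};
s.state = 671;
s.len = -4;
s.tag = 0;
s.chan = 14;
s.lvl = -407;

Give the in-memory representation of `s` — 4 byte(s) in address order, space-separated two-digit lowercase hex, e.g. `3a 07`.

9f 32 4e 9a

[0+:10] state=671 & 0x3ff = 0x29f; word=0x0000029f
[10+:4] len=-4 & 0xf = 0xc; word=0x0000329f
[14+:2] tag=0 & 0x3 = 0x0; word=0x0000329f
[16+:6] chan=14 & 0x3f = 0xe; word=0x000e329f
[22+:10] lvl=-407 & 0x3ff = 0x269; word=0x9a4e329f
word = 0x9a4e329f → little-endian bytes:
  [0]=0x9f  [1]=0x32  [2]=0x4e  [3]=0x9a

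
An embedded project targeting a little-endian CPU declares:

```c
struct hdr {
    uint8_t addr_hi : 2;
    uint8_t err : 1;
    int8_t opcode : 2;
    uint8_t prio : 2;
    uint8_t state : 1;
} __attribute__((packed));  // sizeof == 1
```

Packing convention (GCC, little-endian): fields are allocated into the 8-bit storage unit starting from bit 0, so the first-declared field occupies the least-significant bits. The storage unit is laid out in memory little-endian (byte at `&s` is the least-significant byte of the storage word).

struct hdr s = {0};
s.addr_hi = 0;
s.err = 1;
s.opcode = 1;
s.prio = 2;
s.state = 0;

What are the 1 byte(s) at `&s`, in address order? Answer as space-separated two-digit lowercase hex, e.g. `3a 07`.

[0+:2] addr_hi=0 & 0x3 = 0x0; word=0x00
[2+:1] err=1 & 0x1 = 0x1; word=0x04
[3+:2] opcode=1 & 0x3 = 0x1; word=0x0c
[5+:2] prio=2 & 0x3 = 0x2; word=0x4c
[7+:1] state=0 & 0x1 = 0x0; word=0x4c
word = 0x4c → little-endian bytes:
  [0]=0x4c

4c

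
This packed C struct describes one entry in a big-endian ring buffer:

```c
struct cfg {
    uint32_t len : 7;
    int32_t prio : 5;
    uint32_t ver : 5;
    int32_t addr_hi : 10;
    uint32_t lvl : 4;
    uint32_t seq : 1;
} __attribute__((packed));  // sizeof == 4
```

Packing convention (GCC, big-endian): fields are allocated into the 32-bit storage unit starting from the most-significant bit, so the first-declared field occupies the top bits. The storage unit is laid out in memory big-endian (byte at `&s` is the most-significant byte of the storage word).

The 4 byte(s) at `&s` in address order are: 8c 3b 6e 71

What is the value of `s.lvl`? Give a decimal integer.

8

[0]=0x8c [1]=0x3b [2]=0x6e [3]=0x71 (big-endian) → word 0x8c3b6e71
len [25+:7] = (word>>25) & 0x7f = 70
prio [20+:5] = (word>>20) & 0x1f = 3
ver [15+:5] = (word>>15) & 0x1f = 22
addr_hi [5+:10] = (word>>5) & 0x3ff = 883
lvl [1+:4] = (word>>1) & 0xf = 8  ←
seq [0+:1] = (word>>0) & 0x1 = 1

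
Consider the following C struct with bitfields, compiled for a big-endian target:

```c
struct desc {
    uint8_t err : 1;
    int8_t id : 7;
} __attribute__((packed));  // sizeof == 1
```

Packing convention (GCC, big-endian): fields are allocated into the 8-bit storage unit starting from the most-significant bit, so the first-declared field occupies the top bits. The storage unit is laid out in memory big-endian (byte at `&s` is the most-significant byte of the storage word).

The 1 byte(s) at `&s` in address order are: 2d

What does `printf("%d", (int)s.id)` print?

45

[0]=0x2d (big-endian) → word 0x2d
err [7+:1] = (word>>7) & 0x1 = 0
id [0+:7] = (word>>0) & 0x7f = 45  ←
id signed 7b, MSB=0: value = 45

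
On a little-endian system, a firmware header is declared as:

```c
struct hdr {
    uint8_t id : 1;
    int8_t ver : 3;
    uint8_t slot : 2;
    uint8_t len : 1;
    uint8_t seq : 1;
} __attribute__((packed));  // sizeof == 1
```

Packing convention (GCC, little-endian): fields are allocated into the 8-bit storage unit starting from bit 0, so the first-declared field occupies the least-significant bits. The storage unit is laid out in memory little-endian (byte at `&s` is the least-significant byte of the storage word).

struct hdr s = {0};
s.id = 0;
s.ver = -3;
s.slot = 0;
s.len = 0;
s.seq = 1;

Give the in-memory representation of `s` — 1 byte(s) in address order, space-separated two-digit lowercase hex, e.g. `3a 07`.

id:1 = 0 → 0x0 << 0 → word 0x00
ver:3 = -3 → 0x5 << 1 → word 0x0a
slot:2 = 0 → 0x0 << 4 → word 0x0a
len:1 = 0 → 0x0 << 6 → word 0x0a
seq:1 = 1 → 0x1 << 7 → word 0x8a
word = 0x8a → little-endian bytes:
  [0]=0x8a

8a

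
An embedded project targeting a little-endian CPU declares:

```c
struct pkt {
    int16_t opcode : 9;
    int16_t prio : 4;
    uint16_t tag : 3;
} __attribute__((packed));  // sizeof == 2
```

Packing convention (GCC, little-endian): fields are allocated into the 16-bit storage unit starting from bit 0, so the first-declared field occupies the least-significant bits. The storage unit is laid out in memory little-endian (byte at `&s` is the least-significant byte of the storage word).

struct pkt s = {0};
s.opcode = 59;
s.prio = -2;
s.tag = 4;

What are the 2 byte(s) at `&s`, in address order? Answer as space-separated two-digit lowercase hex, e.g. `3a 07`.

[0+:9] opcode=59 & 0x1ff = 0x3b; word=0x003b
[9+:4] prio=-2 & 0xf = 0xe; word=0x1c3b
[13+:3] tag=4 & 0x7 = 0x4; word=0x9c3b
word = 0x9c3b → little-endian bytes:
  [0]=0x3b  [1]=0x9c

3b 9c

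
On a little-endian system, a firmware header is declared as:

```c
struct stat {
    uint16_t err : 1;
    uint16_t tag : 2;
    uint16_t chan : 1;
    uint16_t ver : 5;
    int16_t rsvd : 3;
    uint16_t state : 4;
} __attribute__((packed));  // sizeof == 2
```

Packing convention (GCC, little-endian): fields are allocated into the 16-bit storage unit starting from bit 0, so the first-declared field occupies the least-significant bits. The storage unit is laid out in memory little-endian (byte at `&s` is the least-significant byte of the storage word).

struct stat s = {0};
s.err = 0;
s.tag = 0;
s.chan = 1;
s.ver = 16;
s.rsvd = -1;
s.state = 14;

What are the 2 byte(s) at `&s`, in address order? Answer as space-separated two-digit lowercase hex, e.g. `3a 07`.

08 ef

err:1 = 0 → 0x0 << 0 → word 0x0000
tag:2 = 0 → 0x0 << 1 → word 0x0000
chan:1 = 1 → 0x1 << 3 → word 0x0008
ver:5 = 16 → 0x10 << 4 → word 0x0108
rsvd:3 = -1 → 0x7 << 9 → word 0x0f08
state:4 = 14 → 0xe << 12 → word 0xef08
word = 0xef08 → little-endian bytes:
  [0]=0x08  [1]=0xef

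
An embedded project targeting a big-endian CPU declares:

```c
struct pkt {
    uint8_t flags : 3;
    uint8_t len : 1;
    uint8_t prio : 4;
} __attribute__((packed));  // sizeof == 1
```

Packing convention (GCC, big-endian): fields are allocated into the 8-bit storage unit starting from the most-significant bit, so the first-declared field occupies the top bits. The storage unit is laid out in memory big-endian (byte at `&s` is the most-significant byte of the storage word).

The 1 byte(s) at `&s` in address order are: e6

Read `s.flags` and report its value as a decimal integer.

[0]=0xe6 (big-endian) → word 0xe6
flags:3 @ bit 5 → (0xe6>>5)&0x7 = 0x7  ←
len:1 @ bit 4 → (0xe6>>4)&0x1 = 0x0
prio:4 @ bit 0 → (0xe6>>0)&0xf = 0x6

7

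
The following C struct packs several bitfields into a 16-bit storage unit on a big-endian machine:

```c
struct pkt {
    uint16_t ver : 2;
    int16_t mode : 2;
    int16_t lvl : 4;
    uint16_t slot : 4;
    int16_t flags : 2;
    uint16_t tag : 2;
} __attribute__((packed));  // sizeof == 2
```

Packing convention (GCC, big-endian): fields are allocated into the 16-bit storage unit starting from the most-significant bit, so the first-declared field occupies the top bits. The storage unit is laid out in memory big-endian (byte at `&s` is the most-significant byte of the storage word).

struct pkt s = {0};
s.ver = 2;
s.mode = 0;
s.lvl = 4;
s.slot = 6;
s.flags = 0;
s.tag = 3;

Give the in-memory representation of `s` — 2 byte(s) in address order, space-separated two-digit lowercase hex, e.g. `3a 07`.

84 63

ver:2 = 2 → 0x2 << 14 → word 0x8000
mode:2 = 0 → 0x0 << 12 → word 0x8000
lvl:4 = 4 → 0x4 << 8 → word 0x8400
slot:4 = 6 → 0x6 << 4 → word 0x8460
flags:2 = 0 → 0x0 << 2 → word 0x8460
tag:2 = 3 → 0x3 << 0 → word 0x8463
word = 0x8463 → big-endian bytes:
  [0]=0x84  [1]=0x63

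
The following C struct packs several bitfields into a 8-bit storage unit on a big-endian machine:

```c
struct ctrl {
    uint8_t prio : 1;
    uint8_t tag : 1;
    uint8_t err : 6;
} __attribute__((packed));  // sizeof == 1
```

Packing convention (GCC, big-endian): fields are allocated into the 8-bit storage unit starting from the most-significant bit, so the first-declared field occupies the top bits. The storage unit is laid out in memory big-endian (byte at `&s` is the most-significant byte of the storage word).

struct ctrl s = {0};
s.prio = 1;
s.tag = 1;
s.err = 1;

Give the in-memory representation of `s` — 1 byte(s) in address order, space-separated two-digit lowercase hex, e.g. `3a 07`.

c1

prio (1b) val=1 bits=0x1 at bit 7: 0x80
tag (1b) val=1 bits=0x1 at bit 6: 0xc0
err (6b) val=1 bits=0x1 at bit 0: 0xc1
word = 0xc1 → big-endian bytes:
  [0]=0xc1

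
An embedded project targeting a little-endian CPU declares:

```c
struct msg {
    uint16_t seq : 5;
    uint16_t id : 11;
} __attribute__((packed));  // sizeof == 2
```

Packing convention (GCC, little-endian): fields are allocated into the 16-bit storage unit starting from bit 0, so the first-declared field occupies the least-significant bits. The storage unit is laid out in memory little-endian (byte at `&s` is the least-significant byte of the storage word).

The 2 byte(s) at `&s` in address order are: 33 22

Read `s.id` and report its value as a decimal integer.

273

[0]=0x33 [1]=0x22 (little-endian) → word 0x2233
seq [0+:5] = (word>>0) & 0x1f = 19
id [5+:11] = (word>>5) & 0x7ff = 273  ←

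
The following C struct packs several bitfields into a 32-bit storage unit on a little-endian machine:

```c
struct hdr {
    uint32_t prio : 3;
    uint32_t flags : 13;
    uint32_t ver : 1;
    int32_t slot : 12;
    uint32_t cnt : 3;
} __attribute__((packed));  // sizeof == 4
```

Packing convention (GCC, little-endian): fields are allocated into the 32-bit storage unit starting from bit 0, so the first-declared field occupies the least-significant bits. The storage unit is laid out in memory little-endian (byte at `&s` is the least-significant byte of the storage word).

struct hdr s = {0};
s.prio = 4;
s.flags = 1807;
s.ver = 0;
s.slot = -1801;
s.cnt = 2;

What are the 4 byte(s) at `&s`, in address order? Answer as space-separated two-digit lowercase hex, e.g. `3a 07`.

prio (3b) val=4 bits=0x4 at bit 0: 0x00000004
flags (13b) val=1807 bits=0x70f at bit 3: 0x0000387c
ver (1b) val=0 bits=0x0 at bit 16: 0x0000387c
slot (12b) val=-1801 bits=0x8f7 at bit 17: 0x11ee387c
cnt (3b) val=2 bits=0x2 at bit 29: 0x51ee387c
word = 0x51ee387c → little-endian bytes:
  [0]=0x7c  [1]=0x38  [2]=0xee  [3]=0x51

7c 38 ee 51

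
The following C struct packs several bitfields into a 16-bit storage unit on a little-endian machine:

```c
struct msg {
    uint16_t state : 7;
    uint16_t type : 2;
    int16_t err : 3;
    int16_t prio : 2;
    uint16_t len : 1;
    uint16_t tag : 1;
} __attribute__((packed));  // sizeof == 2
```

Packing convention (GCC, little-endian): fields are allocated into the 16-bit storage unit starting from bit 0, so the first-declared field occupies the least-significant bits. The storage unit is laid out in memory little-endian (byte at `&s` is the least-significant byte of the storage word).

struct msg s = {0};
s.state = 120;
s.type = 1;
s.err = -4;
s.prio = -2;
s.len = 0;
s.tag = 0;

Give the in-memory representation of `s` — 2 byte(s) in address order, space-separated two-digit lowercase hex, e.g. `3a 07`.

state (7b) val=120 bits=0x78 at bit 0: 0x0078
type (2b) val=1 bits=0x1 at bit 7: 0x00f8
err (3b) val=-4 bits=0x4 at bit 9: 0x08f8
prio (2b) val=-2 bits=0x2 at bit 12: 0x28f8
len (1b) val=0 bits=0x0 at bit 14: 0x28f8
tag (1b) val=0 bits=0x0 at bit 15: 0x28f8
word = 0x28f8 → little-endian bytes:
  [0]=0xf8  [1]=0x28

f8 28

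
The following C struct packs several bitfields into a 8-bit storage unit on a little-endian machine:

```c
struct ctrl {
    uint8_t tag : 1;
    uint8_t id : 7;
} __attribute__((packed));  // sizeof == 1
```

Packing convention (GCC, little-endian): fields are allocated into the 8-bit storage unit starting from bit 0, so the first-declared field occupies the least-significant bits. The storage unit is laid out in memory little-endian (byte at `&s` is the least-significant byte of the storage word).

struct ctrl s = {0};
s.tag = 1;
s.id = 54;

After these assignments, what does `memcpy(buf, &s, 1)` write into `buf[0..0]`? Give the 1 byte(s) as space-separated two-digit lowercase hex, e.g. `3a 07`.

tag:1 = 1 → 0x1 << 0 → word 0x01
id:7 = 54 → 0x36 << 1 → word 0x6d
word = 0x6d → little-endian bytes:
  [0]=0x6d

6d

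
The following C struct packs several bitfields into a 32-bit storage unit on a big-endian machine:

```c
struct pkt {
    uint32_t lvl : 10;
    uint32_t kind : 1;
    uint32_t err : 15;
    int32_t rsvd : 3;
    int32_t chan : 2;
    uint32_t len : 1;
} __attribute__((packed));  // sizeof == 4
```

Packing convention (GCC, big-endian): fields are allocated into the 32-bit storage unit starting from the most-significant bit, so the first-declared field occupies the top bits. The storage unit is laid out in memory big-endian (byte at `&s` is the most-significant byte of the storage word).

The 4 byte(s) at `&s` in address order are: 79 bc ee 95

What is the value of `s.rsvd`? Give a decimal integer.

2

[0]=0x79 [1]=0xbc [2]=0xee [3]=0x95 (big-endian) → word 0x79bcee95
lvl:10 @ bit 22 → (0x79bcee95>>22)&0x3ff = 0x1e6
kind:1 @ bit 21 → (0x79bcee95>>21)&0x1 = 0x1
err:15 @ bit 6 → (0x79bcee95>>6)&0x7fff = 0x73ba
rsvd:3 @ bit 3 → (0x79bcee95>>3)&0x7 = 0x2  ←
chan:2 @ bit 1 → (0x79bcee95>>1)&0x3 = 0x2
len:1 @ bit 0 → (0x79bcee95>>0)&0x1 = 0x1
rsvd signed 3b, MSB=0: value = 2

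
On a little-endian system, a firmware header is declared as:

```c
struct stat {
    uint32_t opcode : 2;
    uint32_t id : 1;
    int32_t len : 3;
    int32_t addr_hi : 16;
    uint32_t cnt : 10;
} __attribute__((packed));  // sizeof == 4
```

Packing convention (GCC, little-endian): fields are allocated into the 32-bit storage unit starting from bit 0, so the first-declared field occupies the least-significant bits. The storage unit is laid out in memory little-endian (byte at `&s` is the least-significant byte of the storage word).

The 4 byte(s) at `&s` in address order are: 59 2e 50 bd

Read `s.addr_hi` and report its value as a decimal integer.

[0]=0x59 [1]=0x2e [2]=0x50 [3]=0xbd (little-endian) → word 0xbd502e59
opcode [0+:2] = (word>>0) & 0x3 = 1
id [2+:1] = (word>>2) & 0x1 = 0
len [3+:3] = (word>>3) & 0x7 = 3
addr_hi [6+:16] = (word>>6) & 0xffff = 16569  ←
cnt [22+:10] = (word>>22) & 0x3ff = 757
addr_hi signed 16b, MSB=0: value = 16569

16569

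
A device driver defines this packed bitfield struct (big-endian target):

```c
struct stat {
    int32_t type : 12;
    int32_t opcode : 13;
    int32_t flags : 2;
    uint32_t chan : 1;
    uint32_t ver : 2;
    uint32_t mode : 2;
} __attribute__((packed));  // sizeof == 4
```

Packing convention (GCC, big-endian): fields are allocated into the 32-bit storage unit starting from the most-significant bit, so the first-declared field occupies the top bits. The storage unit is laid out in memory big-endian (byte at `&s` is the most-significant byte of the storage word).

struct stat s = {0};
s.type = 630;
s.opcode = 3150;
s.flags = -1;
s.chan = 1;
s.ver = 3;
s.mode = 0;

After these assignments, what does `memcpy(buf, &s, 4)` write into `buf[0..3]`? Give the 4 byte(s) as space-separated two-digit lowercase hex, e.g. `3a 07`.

27 66 27 7c

type:12 = 630 → 0x276 << 20 → word 0x27600000
opcode:13 = 3150 → 0xc4e << 7 → word 0x27662700
flags:2 = -1 → 0x3 << 5 → word 0x27662760
chan:1 = 1 → 0x1 << 4 → word 0x27662770
ver:2 = 3 → 0x3 << 2 → word 0x2766277c
mode:2 = 0 → 0x0 << 0 → word 0x2766277c
word = 0x2766277c → big-endian bytes:
  [0]=0x27  [1]=0x66  [2]=0x27  [3]=0x7c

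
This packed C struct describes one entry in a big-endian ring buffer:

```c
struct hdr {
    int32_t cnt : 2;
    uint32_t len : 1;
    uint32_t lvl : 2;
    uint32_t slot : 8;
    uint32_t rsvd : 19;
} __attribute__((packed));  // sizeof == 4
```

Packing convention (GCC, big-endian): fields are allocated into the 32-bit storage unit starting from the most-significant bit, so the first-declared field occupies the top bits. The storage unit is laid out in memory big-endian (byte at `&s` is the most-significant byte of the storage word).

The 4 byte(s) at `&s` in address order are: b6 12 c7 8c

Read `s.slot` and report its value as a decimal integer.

[0]=0xb6 [1]=0x12 [2]=0xc7 [3]=0x8c (big-endian) → word 0xb612c78c
cnt [30+:2] = (word>>30) & 0x3 = 2
len [29+:1] = (word>>29) & 0x1 = 1
lvl [27+:2] = (word>>27) & 0x3 = 2
slot [19+:8] = (word>>19) & 0xff = 194  ←
rsvd [0+:19] = (word>>0) & 0x7ffff = 182156

194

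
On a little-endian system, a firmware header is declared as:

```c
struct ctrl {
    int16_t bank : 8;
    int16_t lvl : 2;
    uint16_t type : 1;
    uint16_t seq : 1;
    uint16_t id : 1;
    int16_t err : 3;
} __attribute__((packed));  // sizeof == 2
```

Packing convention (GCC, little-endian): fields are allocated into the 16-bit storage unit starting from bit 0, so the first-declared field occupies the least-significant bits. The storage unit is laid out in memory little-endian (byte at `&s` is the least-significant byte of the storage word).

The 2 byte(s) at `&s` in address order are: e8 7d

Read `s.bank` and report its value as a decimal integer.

-24

[0]=0xe8 [1]=0x7d (little-endian) → word 0x7de8
bank [0+:8] = (word>>0) & 0xff = 232  ←
lvl [8+:2] = (word>>8) & 0x3 = 1
type [10+:1] = (word>>10) & 0x1 = 1
seq [11+:1] = (word>>11) & 0x1 = 1
id [12+:1] = (word>>12) & 0x1 = 1
err [13+:3] = (word>>13) & 0x7 = 3
bank signed 8b, MSB=1: 232 - 256 = -24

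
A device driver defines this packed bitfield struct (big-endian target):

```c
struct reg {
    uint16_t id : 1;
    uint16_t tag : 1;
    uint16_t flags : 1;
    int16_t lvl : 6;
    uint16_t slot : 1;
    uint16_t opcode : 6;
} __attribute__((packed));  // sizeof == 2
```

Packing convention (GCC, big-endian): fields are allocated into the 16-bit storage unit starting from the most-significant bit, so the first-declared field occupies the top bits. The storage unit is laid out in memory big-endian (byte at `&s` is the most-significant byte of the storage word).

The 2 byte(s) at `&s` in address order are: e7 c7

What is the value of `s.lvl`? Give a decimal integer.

15

[0]=0xe7 [1]=0xc7 (big-endian) → word 0xe7c7
id [15+:1] = (word>>15) & 0x1 = 1
tag [14+:1] = (word>>14) & 0x1 = 1
flags [13+:1] = (word>>13) & 0x1 = 1
lvl [7+:6] = (word>>7) & 0x3f = 15  ←
slot [6+:1] = (word>>6) & 0x1 = 1
opcode [0+:6] = (word>>0) & 0x3f = 7
lvl signed 6b, MSB=0: value = 15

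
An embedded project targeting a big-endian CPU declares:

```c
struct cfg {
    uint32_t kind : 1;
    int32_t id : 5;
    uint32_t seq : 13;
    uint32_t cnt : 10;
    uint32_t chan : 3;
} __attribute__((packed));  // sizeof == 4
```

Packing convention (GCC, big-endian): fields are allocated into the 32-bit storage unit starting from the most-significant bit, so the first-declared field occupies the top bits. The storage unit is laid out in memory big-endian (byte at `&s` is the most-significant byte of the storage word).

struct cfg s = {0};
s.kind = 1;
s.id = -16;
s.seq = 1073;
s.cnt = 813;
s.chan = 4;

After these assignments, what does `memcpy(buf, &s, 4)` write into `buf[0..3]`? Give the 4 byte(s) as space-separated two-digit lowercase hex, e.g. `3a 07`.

c0 86 39 6c

kind:1 = 1 → 0x1 << 31 → word 0x80000000
id:5 = -16 → 0x10 << 26 → word 0xc0000000
seq:13 = 1073 → 0x431 << 13 → word 0xc0862000
cnt:10 = 813 → 0x32d << 3 → word 0xc0863968
chan:3 = 4 → 0x4 << 0 → word 0xc086396c
word = 0xc086396c → big-endian bytes:
  [0]=0xc0  [1]=0x86  [2]=0x39  [3]=0x6c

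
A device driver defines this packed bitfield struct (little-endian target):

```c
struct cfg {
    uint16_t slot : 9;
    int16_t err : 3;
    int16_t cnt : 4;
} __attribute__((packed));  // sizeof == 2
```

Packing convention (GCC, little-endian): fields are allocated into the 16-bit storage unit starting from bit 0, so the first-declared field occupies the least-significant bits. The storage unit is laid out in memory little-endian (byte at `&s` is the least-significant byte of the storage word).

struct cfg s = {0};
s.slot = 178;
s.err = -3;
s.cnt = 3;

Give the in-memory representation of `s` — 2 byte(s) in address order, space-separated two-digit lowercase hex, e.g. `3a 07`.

slot (9b) val=178 bits=0xb2 at bit 0: 0x00b2
err (3b) val=-3 bits=0x5 at bit 9: 0x0ab2
cnt (4b) val=3 bits=0x3 at bit 12: 0x3ab2
word = 0x3ab2 → little-endian bytes:
  [0]=0xb2  [1]=0x3a

b2 3a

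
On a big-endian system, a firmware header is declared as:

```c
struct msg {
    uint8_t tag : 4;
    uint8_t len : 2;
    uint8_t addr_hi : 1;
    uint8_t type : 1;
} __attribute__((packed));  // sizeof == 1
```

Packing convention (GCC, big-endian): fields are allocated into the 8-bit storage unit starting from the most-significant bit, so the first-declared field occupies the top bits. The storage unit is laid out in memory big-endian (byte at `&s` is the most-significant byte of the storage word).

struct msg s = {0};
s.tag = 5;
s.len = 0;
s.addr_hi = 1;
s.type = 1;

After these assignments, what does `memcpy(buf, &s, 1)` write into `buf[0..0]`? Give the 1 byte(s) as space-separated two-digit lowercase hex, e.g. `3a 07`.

53

tag (4b) val=5 bits=0x5 at bit 4: 0x50
len (2b) val=0 bits=0x0 at bit 2: 0x50
addr_hi (1b) val=1 bits=0x1 at bit 1: 0x52
type (1b) val=1 bits=0x1 at bit 0: 0x53
word = 0x53 → big-endian bytes:
  [0]=0x53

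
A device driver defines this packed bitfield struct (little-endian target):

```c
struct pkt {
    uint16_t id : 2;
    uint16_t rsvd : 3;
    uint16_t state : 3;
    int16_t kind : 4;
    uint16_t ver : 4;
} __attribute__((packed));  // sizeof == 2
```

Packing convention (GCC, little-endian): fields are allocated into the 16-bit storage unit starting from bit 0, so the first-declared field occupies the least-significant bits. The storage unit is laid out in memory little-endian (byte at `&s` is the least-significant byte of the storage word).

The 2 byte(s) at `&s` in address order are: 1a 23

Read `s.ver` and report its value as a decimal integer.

2

[0]=0x1a [1]=0x23 (little-endian) → word 0x231a
id:2 @ bit 0 → (0x231a>>0)&0x3 = 0x2
rsvd:3 @ bit 2 → (0x231a>>2)&0x7 = 0x6
state:3 @ bit 5 → (0x231a>>5)&0x7 = 0x0
kind:4 @ bit 8 → (0x231a>>8)&0xf = 0x3
ver:4 @ bit 12 → (0x231a>>12)&0xf = 0x2  ←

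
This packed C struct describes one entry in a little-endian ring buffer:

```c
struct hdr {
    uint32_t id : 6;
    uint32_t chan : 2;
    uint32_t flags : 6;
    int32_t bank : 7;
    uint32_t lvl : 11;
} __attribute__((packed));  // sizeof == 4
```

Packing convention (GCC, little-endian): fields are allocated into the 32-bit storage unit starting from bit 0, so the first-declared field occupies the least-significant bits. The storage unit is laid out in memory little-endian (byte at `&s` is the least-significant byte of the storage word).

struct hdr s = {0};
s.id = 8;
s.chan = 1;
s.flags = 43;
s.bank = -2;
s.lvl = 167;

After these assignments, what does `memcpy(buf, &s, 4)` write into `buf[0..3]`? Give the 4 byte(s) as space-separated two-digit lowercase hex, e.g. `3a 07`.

48 ab ff 14

id:6 = 8 → 0x8 << 0 → word 0x00000008
chan:2 = 1 → 0x1 << 6 → word 0x00000048
flags:6 = 43 → 0x2b << 8 → word 0x00002b48
bank:7 = -2 → 0x7e << 14 → word 0x001fab48
lvl:11 = 167 → 0xa7 << 21 → word 0x14ffab48
word = 0x14ffab48 → little-endian bytes:
  [0]=0x48  [1]=0xab  [2]=0xff  [3]=0x14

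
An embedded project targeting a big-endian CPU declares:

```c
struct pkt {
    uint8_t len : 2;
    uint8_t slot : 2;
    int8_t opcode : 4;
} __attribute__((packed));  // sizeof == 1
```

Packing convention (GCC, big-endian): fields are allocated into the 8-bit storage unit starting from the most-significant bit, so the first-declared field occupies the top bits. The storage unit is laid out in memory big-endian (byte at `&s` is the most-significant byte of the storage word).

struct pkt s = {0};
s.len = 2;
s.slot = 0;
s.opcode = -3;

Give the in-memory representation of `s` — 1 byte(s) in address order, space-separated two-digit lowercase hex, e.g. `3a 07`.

8d

len:2 = 2 → 0x2 << 6 → word 0x80
slot:2 = 0 → 0x0 << 4 → word 0x80
opcode:4 = -3 → 0xd << 0 → word 0x8d
word = 0x8d → big-endian bytes:
  [0]=0x8d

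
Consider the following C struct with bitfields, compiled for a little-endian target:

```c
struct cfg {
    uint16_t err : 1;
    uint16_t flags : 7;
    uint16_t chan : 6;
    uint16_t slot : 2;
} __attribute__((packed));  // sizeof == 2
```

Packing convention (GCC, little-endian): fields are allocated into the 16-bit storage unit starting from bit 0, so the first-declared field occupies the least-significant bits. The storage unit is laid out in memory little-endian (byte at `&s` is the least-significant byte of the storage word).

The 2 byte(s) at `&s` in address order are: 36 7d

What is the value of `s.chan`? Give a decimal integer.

[0]=0x36 [1]=0x7d (little-endian) → word 0x7d36
err:1 @ bit 0 → (0x7d36>>0)&0x1 = 0x0
flags:7 @ bit 1 → (0x7d36>>1)&0x7f = 0x1b
chan:6 @ bit 8 → (0x7d36>>8)&0x3f = 0x3d  ←
slot:2 @ bit 14 → (0x7d36>>14)&0x3 = 0x1

61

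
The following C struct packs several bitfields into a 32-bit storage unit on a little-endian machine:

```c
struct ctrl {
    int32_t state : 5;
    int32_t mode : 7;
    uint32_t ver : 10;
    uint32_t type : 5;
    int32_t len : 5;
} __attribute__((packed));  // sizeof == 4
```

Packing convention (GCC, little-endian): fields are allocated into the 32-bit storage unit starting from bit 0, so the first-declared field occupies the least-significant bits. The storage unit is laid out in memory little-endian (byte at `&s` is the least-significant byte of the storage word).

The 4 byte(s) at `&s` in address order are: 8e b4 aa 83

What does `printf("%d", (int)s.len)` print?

[0]=0x8e [1]=0xb4 [2]=0xaa [3]=0x83 (little-endian) → word 0x83aab48e
state [0+:5] = (word>>0) & 0x1f = 14
mode [5+:7] = (word>>5) & 0x7f = 36
ver [12+:10] = (word>>12) & 0x3ff = 683
type [22+:5] = (word>>22) & 0x1f = 14
len [27+:5] = (word>>27) & 0x1f = 16  ←
len signed 5b, MSB=1: 16 - 32 = -16

-16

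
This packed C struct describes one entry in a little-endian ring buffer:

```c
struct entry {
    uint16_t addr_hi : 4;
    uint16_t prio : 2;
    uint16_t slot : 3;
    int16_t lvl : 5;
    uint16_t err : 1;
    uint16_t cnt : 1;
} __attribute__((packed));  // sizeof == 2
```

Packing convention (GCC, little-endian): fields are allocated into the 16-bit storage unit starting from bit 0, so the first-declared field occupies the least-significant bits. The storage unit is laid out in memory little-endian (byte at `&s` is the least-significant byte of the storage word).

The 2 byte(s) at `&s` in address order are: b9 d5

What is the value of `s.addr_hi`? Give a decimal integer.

[0]=0xb9 [1]=0xd5 (little-endian) → word 0xd5b9
addr_hi [0+:4] = (word>>0) & 0xf = 9  ←
prio [4+:2] = (word>>4) & 0x3 = 3
slot [6+:3] = (word>>6) & 0x7 = 6
lvl [9+:5] = (word>>9) & 0x1f = 10
err [14+:1] = (word>>14) & 0x1 = 1
cnt [15+:1] = (word>>15) & 0x1 = 1

9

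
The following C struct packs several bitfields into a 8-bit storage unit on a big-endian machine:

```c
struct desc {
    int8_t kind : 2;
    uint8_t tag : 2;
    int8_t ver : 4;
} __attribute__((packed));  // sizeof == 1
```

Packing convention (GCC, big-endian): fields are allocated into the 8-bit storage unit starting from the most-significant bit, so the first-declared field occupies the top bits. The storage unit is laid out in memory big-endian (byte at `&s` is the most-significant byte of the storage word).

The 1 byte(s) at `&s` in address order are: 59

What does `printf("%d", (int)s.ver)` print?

-7

[0]=0x59 (big-endian) → word 0x59
kind:2 @ bit 6 → (0x59>>6)&0x3 = 0x1
tag:2 @ bit 4 → (0x59>>4)&0x3 = 0x1
ver:4 @ bit 0 → (0x59>>0)&0xf = 0x9  ←
ver signed 4b, MSB=1: 9 - 16 = -7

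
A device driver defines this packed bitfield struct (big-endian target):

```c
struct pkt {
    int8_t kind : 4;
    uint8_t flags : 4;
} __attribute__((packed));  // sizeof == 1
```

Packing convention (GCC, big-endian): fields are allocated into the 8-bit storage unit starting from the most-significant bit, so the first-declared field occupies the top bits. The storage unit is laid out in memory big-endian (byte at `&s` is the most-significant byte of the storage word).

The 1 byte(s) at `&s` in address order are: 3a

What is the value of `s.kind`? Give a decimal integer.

[0]=0x3a (big-endian) → word 0x3a
kind [4+:4] = (word>>4) & 0xf = 3  ←
flags [0+:4] = (word>>0) & 0xf = 10
kind signed 4b, MSB=0: value = 3

3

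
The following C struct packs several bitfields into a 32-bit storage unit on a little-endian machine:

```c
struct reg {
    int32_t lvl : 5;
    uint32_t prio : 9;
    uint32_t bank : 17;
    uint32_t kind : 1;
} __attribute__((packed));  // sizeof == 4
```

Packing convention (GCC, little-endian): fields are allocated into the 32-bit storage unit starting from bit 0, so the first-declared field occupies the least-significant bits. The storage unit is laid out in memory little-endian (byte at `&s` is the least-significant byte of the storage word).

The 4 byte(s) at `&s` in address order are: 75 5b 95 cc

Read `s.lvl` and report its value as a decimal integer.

[0]=0x75 [1]=0x5b [2]=0x95 [3]=0xcc (little-endian) → word 0xcc955b75
lvl:5 @ bit 0 → (0xcc955b75>>0)&0x1f = 0x15  ←
prio:9 @ bit 5 → (0xcc955b75>>5)&0x1ff = 0xdb
bank:17 @ bit 14 → (0xcc955b75>>14)&0x1ffff = 0x13255
kind:1 @ bit 31 → (0xcc955b75>>31)&0x1 = 0x1
lvl signed 5b, MSB=1: 21 - 32 = -11

-11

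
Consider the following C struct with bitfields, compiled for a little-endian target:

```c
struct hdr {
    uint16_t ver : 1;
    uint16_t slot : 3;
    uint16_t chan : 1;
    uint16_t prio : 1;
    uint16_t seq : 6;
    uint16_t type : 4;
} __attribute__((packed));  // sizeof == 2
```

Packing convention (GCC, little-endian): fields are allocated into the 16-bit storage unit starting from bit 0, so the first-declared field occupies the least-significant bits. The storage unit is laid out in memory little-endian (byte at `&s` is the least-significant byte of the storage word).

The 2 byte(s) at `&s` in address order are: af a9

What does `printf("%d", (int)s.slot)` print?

7

[0]=0xaf [1]=0xa9 (little-endian) → word 0xa9af
ver [0+:1] = (word>>0) & 0x1 = 1
slot [1+:3] = (word>>1) & 0x7 = 7  ←
chan [4+:1] = (word>>4) & 0x1 = 0
prio [5+:1] = (word>>5) & 0x1 = 1
seq [6+:6] = (word>>6) & 0x3f = 38
type [12+:4] = (word>>12) & 0xf = 10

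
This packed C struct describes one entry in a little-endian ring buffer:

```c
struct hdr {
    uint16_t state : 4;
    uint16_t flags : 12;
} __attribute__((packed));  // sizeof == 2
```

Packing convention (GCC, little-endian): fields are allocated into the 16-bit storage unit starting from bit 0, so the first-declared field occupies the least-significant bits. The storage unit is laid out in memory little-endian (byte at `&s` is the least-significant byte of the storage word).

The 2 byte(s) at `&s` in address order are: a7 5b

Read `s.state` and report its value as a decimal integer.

7

[0]=0xa7 [1]=0x5b (little-endian) → word 0x5ba7
state:4 @ bit 0 → (0x5ba7>>0)&0xf = 0x7  ←
flags:12 @ bit 4 → (0x5ba7>>4)&0xfff = 0x5ba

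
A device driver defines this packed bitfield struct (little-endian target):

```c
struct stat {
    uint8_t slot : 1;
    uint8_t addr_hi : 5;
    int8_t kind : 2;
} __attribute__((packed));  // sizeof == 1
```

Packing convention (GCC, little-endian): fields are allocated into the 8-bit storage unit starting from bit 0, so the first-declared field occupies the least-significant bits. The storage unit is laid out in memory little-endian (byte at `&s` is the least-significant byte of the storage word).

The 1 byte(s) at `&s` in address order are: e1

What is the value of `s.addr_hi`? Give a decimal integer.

[0]=0xe1 (little-endian) → word 0xe1
slot:1 @ bit 0 → (0xe1>>0)&0x1 = 0x1
addr_hi:5 @ bit 1 → (0xe1>>1)&0x1f = 0x10  ←
kind:2 @ bit 6 → (0xe1>>6)&0x3 = 0x3

16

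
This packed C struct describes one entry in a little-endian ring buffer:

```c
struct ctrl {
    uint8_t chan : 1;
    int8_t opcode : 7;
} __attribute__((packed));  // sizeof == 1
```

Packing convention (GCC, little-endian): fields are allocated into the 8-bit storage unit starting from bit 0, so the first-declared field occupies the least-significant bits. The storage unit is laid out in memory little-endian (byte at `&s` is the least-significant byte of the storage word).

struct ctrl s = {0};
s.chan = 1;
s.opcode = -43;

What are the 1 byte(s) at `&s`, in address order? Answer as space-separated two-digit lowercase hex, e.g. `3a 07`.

ab

chan:1 = 1 → 0x1 << 0 → word 0x01
opcode:7 = -43 → 0x55 << 1 → word 0xab
word = 0xab → little-endian bytes:
  [0]=0xab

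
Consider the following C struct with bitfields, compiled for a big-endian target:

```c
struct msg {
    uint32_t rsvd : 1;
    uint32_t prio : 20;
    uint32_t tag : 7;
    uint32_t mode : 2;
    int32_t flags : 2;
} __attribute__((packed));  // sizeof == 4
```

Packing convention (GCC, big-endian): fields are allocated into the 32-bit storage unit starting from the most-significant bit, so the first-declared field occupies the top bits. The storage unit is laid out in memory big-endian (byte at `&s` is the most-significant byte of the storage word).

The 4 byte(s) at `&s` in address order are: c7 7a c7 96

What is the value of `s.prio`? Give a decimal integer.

[0]=0xc7 [1]=0x7a [2]=0xc7 [3]=0x96 (big-endian) → word 0xc77ac796
rsvd [31+:1] = (word>>31) & 0x1 = 1
prio [11+:20] = (word>>11) & 0xfffff = 585560  ←
tag [4+:7] = (word>>4) & 0x7f = 121
mode [2+:2] = (word>>2) & 0x3 = 1
flags [0+:2] = (word>>0) & 0x3 = 2

585560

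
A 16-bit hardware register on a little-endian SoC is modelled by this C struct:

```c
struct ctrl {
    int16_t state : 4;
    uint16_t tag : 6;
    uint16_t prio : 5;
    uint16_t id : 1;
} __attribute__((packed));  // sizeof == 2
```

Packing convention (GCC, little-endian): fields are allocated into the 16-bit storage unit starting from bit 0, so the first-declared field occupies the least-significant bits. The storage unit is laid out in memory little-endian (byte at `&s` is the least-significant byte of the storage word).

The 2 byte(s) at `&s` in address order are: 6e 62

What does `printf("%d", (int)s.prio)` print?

[0]=0x6e [1]=0x62 (little-endian) → word 0x626e
state:4 @ bit 0 → (0x626e>>0)&0xf = 0xe
tag:6 @ bit 4 → (0x626e>>4)&0x3f = 0x26
prio:5 @ bit 10 → (0x626e>>10)&0x1f = 0x18  ←
id:1 @ bit 15 → (0x626e>>15)&0x1 = 0x0

24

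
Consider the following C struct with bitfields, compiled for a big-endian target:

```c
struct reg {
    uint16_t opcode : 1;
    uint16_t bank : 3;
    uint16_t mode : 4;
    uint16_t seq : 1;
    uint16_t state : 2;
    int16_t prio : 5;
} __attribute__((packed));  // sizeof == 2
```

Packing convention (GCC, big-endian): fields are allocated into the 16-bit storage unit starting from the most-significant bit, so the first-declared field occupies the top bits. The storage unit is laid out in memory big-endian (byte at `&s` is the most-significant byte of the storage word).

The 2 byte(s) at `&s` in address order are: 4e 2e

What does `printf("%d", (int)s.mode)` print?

[0]=0x4e [1]=0x2e (big-endian) → word 0x4e2e
opcode:1 @ bit 15 → (0x4e2e>>15)&0x1 = 0x0
bank:3 @ bit 12 → (0x4e2e>>12)&0x7 = 0x4
mode:4 @ bit 8 → (0x4e2e>>8)&0xf = 0xe  ←
seq:1 @ bit 7 → (0x4e2e>>7)&0x1 = 0x0
state:2 @ bit 5 → (0x4e2e>>5)&0x3 = 0x1
prio:5 @ bit 0 → (0x4e2e>>0)&0x1f = 0xe

14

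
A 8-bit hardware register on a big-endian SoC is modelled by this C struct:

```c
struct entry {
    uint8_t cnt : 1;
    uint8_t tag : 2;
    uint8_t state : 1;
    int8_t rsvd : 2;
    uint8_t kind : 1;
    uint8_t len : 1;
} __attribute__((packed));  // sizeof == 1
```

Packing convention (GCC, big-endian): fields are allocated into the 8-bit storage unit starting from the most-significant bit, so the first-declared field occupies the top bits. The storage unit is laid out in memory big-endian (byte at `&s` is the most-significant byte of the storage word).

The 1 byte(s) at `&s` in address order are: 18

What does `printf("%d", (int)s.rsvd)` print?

[0]=0x18 (big-endian) → word 0x18
cnt:1 @ bit 7 → (0x18>>7)&0x1 = 0x0
tag:2 @ bit 5 → (0x18>>5)&0x3 = 0x0
state:1 @ bit 4 → (0x18>>4)&0x1 = 0x1
rsvd:2 @ bit 2 → (0x18>>2)&0x3 = 0x2  ←
kind:1 @ bit 1 → (0x18>>1)&0x1 = 0x0
len:1 @ bit 0 → (0x18>>0)&0x1 = 0x0
rsvd signed 2b, MSB=1: 2 - 4 = -2

-2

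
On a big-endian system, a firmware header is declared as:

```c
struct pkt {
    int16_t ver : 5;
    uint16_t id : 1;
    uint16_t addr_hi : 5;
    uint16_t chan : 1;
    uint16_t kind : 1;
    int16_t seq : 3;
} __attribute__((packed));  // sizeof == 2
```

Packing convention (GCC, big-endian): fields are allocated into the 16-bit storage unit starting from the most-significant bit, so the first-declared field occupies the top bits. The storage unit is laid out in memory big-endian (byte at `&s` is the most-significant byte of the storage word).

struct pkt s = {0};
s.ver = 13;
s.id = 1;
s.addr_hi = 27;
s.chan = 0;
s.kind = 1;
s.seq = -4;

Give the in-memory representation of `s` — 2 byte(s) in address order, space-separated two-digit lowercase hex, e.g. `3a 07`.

ver (5b) val=13 bits=0xd at bit 11: 0x6800
id (1b) val=1 bits=0x1 at bit 10: 0x6c00
addr_hi (5b) val=27 bits=0x1b at bit 5: 0x6f60
chan (1b) val=0 bits=0x0 at bit 4: 0x6f60
kind (1b) val=1 bits=0x1 at bit 3: 0x6f68
seq (3b) val=-4 bits=0x4 at bit 0: 0x6f6c
word = 0x6f6c → big-endian bytes:
  [0]=0x6f  [1]=0x6c

6f 6c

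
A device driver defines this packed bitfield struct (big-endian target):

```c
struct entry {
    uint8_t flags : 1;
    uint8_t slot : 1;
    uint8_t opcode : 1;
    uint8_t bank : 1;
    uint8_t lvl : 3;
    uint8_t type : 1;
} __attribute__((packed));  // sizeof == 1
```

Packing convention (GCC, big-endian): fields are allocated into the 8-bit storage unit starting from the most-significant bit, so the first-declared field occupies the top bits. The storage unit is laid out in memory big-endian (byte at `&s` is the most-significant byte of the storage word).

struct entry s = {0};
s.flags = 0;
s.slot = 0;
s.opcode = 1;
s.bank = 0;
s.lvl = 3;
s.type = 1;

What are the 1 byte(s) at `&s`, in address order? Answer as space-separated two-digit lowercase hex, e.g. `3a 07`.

27

flags (1b) val=0 bits=0x0 at bit 7: 0x00
slot (1b) val=0 bits=0x0 at bit 6: 0x00
opcode (1b) val=1 bits=0x1 at bit 5: 0x20
bank (1b) val=0 bits=0x0 at bit 4: 0x20
lvl (3b) val=3 bits=0x3 at bit 1: 0x26
type (1b) val=1 bits=0x1 at bit 0: 0x27
word = 0x27 → big-endian bytes:
  [0]=0x27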